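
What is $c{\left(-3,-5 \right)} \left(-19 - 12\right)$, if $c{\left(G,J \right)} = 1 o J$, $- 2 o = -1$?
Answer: $\frac{155}{2} \approx 77.5$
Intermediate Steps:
$o = \frac{1}{2}$ ($o = \left(- \frac{1}{2}\right) \left(-1\right) = \frac{1}{2} \approx 0.5$)
$c{\left(G,J \right)} = \frac{J}{2}$ ($c{\left(G,J \right)} = 1 \cdot \frac{1}{2} J = \frac{J}{2}$)
$c{\left(-3,-5 \right)} \left(-19 - 12\right) = \frac{1}{2} \left(-5\right) \left(-19 - 12\right) = \left(- \frac{5}{2}\right) \left(-31\right) = \frac{155}{2}$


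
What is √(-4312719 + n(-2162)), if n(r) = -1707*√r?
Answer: √(-4312719 - 1707*I*√2162) ≈ 19.11 - 2076.8*I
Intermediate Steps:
√(-4312719 + n(-2162)) = √(-4312719 - 1707*I*√2162)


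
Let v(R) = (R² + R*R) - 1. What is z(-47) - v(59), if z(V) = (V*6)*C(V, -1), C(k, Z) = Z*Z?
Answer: -7243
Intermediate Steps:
C(k, Z) = Z²
v(R) = -1 + 2*R² (v(R) = (R² + R²) - 1 = 2*R² - 1 = -1 + 2*R²)
z(V) = 6*V (z(V) = (V*6)*(-1)² = (6*V)*1 = 6*V)
z(-47) - v(59) = 6*(-47) - (-1 + 2*59²) = -282 - (-1 + 2*3481) = -282 - (-1 + 6962) = -282 - 1*6961 = -282 - 6961 = -7243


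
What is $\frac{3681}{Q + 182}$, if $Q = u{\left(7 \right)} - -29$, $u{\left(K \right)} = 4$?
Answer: $\frac{3681}{215} \approx 17.121$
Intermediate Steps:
$Q = 33$ ($Q = 4 - -29 = 4 + 29 = 33$)
$\frac{3681}{Q + 182} = \frac{3681}{33 + 182} = \frac{3681}{215}$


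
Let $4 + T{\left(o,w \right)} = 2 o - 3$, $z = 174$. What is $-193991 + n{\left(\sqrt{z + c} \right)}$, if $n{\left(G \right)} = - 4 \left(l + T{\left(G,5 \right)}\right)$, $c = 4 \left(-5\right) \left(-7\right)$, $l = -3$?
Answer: $-193951 - 8 \sqrt{314} \approx -1.9409 \cdot 10^{5}$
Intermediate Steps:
$c = 140$ ($c = \left(-20\right) \left(-7\right) = 140$)
$T{\left(o,w \right)} = -7 + 2 o$ ($T{\left(o,w \right)} = -4 + \left(2 o - 3\right) = -4 + \left(-3 + 2 o\right) = -7 + 2 o$)
$n{\left(G \right)} = 40 - 8 G$ ($n{\left(G \right)} = - 4 \left(-3 + \left(-7 + 2 G\right)\right) = - 4 \left(-10 + 2 G\right) = 40 - 8 G$)
$-193991 + n{\left(\sqrt{z + c} \right)} = -193991 + \left(40 - 8 \sqrt{174 + 140}\right) = -193991 + \left(40 - 8 \sqrt{314}\right) = -193951 - 8 \sqrt{314}$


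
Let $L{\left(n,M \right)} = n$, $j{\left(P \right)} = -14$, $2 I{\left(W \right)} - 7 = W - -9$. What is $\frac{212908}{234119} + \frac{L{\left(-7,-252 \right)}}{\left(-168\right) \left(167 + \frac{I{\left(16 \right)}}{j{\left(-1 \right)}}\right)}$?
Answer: $\frac{5934107345}{6523491816} \approx 0.90965$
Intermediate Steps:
$I{\left(W \right)} = 8 + \frac{W}{2}$ ($I{\left(W \right)} = \frac{7}{2} + \frac{W - -9}{2} = \frac{7}{2} + \frac{W + 9}{2} = \frac{7}{2} + \frac{9 + W}{2} = \frac{7}{2} + \left(\frac{9}{2} + \frac{W}{2}\right) = 8 + \frac{W}{2}$)
$\frac{212908}{234119} + \frac{L{\left(-7,-252 \right)}}{\left(-168\right) \left(167 + \frac{I{\left(16 \right)}}{j{\left(-1 \right)}}\right)} = \frac{212908}{234119} - \frac{7}{\left(-168\right) \left(167 + \frac{8 + \frac{1}{2} \cdot 16}{-14}\right)} = 212908 \cdot \frac{1}{234119} - \frac{7}{\left(-168\right) \left(167 + \left(8 + 8\right) \left(- \frac{1}{14}\right)\right)} = \frac{212908}{234119} - \frac{7}{\left(-168\right) \left(167 + 16 \left(- \frac{1}{14}\right)\right)} = \frac{212908}{234119} - \frac{7}{\left(-168\right) \left(167 - \frac{8}{7}\right)} = \frac{212908}{234119} - \frac{7}{\left(-168\right) \frac{1161}{7}} = \frac{212908}{234119} - \frac{7}{-27864} = \frac{212908}{234119} - - \frac{7}{27864} = \frac{212908}{234119} + \frac{7}{27864} = \frac{5934107345}{6523491816}$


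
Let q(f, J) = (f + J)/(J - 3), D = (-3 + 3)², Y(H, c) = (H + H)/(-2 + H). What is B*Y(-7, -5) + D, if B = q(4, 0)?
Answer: -56/27 ≈ -2.0741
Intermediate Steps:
Y(H, c) = 2*H/(-2 + H) (Y(H, c) = (2*H)/(-2 + H) = 2*H/(-2 + H))
D = 0 (D = 0² = 0)
q(f, J) = (J + f)/(-3 + J)
B = -4/3 (B = (0 + 4)/(-3 + 0) = 4/(-3) = -⅓*4 = -4/3 ≈ -1.3333)
B*Y(-7, -5) + D = -8*(-7)/(3*(-2 - 7)) + 0 = -8*(-7)/(3*(-9)) + 0 = -8*(-7)*(-1)/(3*9) + 0 = -4/3*14/9 + 0 = -56/27 + 0 = -56/27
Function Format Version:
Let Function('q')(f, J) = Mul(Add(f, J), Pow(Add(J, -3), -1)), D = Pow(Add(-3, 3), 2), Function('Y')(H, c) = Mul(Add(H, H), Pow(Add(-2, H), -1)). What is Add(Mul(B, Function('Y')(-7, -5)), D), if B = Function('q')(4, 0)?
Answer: Rational(-56, 27) ≈ -2.0741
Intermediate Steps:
Function('Y')(H, c) = Mul(2, H, Pow(Add(-2, H), -1)) (Function('Y')(H, c) = Mul(Mul(2, H), Pow(Add(-2, H), -1)) = Mul(2, H, Pow(Add(-2, H), -1)))
D = 0 (D = Pow(0, 2) = 0)
Function('q')(f, J) = Mul(Pow(Add(-3, J), -1), Add(J, f)) (Function('q')(f, J) = Mul(Add(J, f), Pow(Add(-3, J), -1)) = Mul(Pow(Add(-3, J), -1), Add(J, f)))
B = Rational(-4, 3) (B = Mul(Pow(Add(-3, 0), -1), Add(0, 4)) = Mul(Pow(-3, -1), 4) = Mul(Rational(-1, 3), 4) = Rational(-4, 3) ≈ -1.3333)
Add(Mul(B, Function('Y')(-7, -5)), D) = Add(Mul(Rational(-4, 3), Mul(2, -7, Pow(Add(-2, -7), -1))), 0) = Add(Mul(Rational(-4, 3), Mul(2, -7, Pow(-9, -1))), 0) = Add(Mul(Rational(-4, 3), Mul(2, -7, Rational(-1, 9))), 0) = Add(Mul(Rational(-4, 3), Rational(14, 9)), 0) = Add(Rational(-56, 27), 0) = Rational(-56, 27)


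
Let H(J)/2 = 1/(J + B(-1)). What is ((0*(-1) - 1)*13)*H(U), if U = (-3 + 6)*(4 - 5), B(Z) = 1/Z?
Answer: 13/2 ≈ 6.5000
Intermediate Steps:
B(Z) = 1/Z
U = -3 (U = 3*(-1) = -3)
H(J) = 2/(-1 + J) (H(J) = 2/(J + 1/(-1)) = 2/(J - 1) = 2/(-1 + J))
((0*(-1) - 1)*13)*H(U) = ((0*(-1) - 1)*13)*(2/(-1 - 3)) = ((0 - 1)*13)*(2/(-4)) = (-1*13)*(2*(-¼)) = -13*(-½) = 13/2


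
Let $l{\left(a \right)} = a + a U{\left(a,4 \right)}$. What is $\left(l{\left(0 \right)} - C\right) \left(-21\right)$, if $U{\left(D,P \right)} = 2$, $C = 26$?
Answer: $546$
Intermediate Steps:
$l{\left(a \right)} = 3 a$ ($l{\left(a \right)} = a + a 2 = a + 2 a = 3 a$)
$\left(l{\left(0 \right)} - C\right) \left(-21\right) = \left(3 \cdot 0 - 26\right) \left(-21\right) = \left(0 - 26\right) \left(-21\right) = \left(-26\right) \left(-21\right) = 546$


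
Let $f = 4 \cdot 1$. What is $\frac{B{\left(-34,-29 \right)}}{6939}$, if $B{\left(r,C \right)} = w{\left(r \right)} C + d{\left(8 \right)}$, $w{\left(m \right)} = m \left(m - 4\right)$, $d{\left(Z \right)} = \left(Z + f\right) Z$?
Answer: $- \frac{37372}{6939} \approx -5.3858$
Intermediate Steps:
$f = 4$
$d{\left(Z \right)} = Z \left(4 + Z\right)$ ($d{\left(Z \right)} = \left(Z + 4\right) Z = \left(4 + Z\right) Z = Z \left(4 + Z\right)$)
$w{\left(m \right)} = m \left(-4 + m\right)$
$B{\left(r,C \right)} = 96 + C r \left(-4 + r\right)$ ($B{\left(r,C \right)} = r \left(-4 + r\right) C + 8 \left(4 + 8\right) = C r \left(-4 + r\right) + 8 \cdot 12 = C r \left(-4 + r\right) + 96 = 96 + C r \left(-4 + r\right)$)
$\frac{B{\left(-34,-29 \right)}}{6939} = \frac{96 - - 986 \left(-4 - 34\right)}{6939} = \left(96 - \left(-986\right) \left(-38\right)\right) \frac{1}{6939} = \left(96 - 37468\right) \frac{1}{6939} = \left(-37372\right) \frac{1}{6939} = - \frac{37372}{6939}$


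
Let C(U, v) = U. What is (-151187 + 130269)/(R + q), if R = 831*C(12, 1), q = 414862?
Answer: -10459/212417 ≈ -0.049238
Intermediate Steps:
R = 9972 (R = 831*12 = 9972)
(-151187 + 130269)/(R + q) = (-151187 + 130269)/(9972 + 414862) = -20918/424834 = -20918*1/424834 = -10459/212417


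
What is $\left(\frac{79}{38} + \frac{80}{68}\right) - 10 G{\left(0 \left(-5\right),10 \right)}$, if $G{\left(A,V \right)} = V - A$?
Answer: $- \frac{62497}{646} \approx -96.745$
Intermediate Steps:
$\left(\frac{79}{38} + \frac{80}{68}\right) - 10 G{\left(0 \left(-5\right),10 \right)} = \left(\frac{79}{38} + \frac{80}{68}\right) - 10 \left(10 - 0 \left(-5\right)\right) = \left(79 \cdot \frac{1}{38} + 80 \cdot \frac{1}{68}\right) - 10 \left(10 - 0\right) = \left(\frac{79}{38} + \frac{20}{17}\right) - 10 \left(10 + 0\right) = \frac{2103}{646} - 100 = - \frac{62497}{646}$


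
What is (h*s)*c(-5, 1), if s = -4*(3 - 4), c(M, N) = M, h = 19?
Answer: -380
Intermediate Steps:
s = 4 (s = -4*(-1) = 4)
(h*s)*c(-5, 1) = (19*4)*(-5) = 76*(-5) = -380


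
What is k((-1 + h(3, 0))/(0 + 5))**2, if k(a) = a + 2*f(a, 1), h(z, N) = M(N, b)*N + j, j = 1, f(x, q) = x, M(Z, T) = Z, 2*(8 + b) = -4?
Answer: 0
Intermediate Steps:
b = -10 (b = -8 + (1/2)*(-4) = -8 - 2 = -10)
h(z, N) = 1 + N**2 (h(z, N) = N*N + 1 = N**2 + 1 = 1 + N**2)
k(a) = 3*a (k(a) = a + 2*a = 3*a)
k((-1 + h(3, 0))/(0 + 5))**2 = (3*((-1 + (1 + 0**2))/(0 + 5)))**2 = (3*((-1 + (1 + 0))/5))**2 = (3*((-1 + 1)*(1/5)))**2 = (3*(0*(1/5)))**2 = (3*0)**2 = 0**2 = 0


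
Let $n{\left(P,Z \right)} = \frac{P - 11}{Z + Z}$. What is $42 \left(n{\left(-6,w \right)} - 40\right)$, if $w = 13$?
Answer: $- \frac{22197}{13} \approx -1707.5$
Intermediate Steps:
$n{\left(P,Z \right)} = \frac{-11 + P}{2 Z}$
$42 \left(n{\left(-6,w \right)} - 40\right) = 42 \left(\frac{-11 - 6}{2 \cdot 13} - 40\right) = 42 \left(\frac{1}{2} \cdot \frac{1}{13} \left(-17\right) - 40\right) = 42 \left(- \frac{17}{26} - 40\right) = 42 \left(- \frac{1057}{26}\right) = - \frac{22197}{13}$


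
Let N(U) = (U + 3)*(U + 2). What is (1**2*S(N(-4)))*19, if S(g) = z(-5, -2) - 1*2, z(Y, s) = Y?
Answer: -133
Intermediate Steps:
N(U) = (2 + U)*(3 + U) (N(U) = (3 + U)*(2 + U) = (2 + U)*(3 + U))
S(g) = -7 (S(g) = -5 - 1*2 = -5 - 2 = -7)
(1**2*S(N(-4)))*19 = (1**2*(-7))*19 = (1*(-7))*19 = -7*19 = -133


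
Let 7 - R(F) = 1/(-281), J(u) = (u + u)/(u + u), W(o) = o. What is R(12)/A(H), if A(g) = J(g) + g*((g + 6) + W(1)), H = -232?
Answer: 1968/14668481 ≈ 0.00013417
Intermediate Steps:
J(u) = 1 (J(u) = (2*u)/((2*u)) = (2*u)*(1/(2*u)) = 1)
R(F) = 1968/281 (R(F) = 7 - 1/(-281) = 7 - 1*(-1/281) = 7 + 1/281 = 1968/281)
A(g) = 1 + g*(7 + g) (A(g) = 1 + g*((g + 6) + 1) = 1 + g*((6 + g) + 1) = 1 + g*(7 + g))
R(12)/A(H) = 1968/(281*(1 + (-232)**2 + 7*(-232))) = 1968/(281*(1 + 53824 - 1624)) = (1968/281)/52201 = (1968/281)*(1/52201) = 1968/14668481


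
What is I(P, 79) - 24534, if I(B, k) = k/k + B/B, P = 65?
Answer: -24532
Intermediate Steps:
I(B, k) = 2 (I(B, k) = 1 + 1 = 2)
I(P, 79) - 24534 = 2 - 24534 = -24532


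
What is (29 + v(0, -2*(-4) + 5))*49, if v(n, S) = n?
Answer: 1421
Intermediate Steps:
(29 + v(0, -2*(-4) + 5))*49 = (29 + 0)*49 = 29*49 = 1421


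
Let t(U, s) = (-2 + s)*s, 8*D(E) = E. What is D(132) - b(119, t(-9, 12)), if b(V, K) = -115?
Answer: 263/2 ≈ 131.50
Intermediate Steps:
D(E) = E/8
t(U, s) = s*(-2 + s)
D(132) - b(119, t(-9, 12)) = (⅛)*132 - 1*(-115) = 33/2 + 115 = 263/2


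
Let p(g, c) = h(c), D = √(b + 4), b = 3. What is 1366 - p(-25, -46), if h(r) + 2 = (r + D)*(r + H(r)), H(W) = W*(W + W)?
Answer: 193924 - 4186*√7 ≈ 1.8285e+5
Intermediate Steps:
H(W) = 2*W² (H(W) = W*(2*W) = 2*W²)
D = √7 (D = √(3 + 4) = √7 ≈ 2.6458)
h(r) = -2 + (r + √7)*(r + 2*r²)
p(g, c) = -2 + c² + 2*c³ + c*√7 + 2*√7*c²
1366 - p(-25, -46) = 1366 - (-2 + (-46)² + 2*(-46)³ - 46*√7 + 2*√7*(-46)²) = 1366 - (-2 + 2116 + 2*(-97336) - 46*√7 + 2*√7*2116) = 1366 - (-2 + 2116 - 194672 - 46*√7 + 4232*√7) = 1366 - (-192558 + 4186*√7) = 1366 + (192558 - 4186*√7) = 193924 - 4186*√7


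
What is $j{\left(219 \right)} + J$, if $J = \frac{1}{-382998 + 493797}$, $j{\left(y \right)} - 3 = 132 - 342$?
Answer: $- \frac{22935392}{110799} \approx -207.0$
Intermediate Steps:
$j{\left(y \right)} = -207$ ($j{\left(y \right)} = 3 + \left(132 - 342\right) = 3 - 210 = -207$)
$J = \frac{1}{110799} \approx 9.0253 \cdot 10^{-6}$
$j{\left(219 \right)} + J = -207 + \frac{1}{110799} = - \frac{22935392}{110799}$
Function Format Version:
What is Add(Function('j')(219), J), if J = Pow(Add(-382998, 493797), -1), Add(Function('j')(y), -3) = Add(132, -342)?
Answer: Rational(-22935392, 110799) ≈ -207.00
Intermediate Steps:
Function('j')(y) = -207 (Function('j')(y) = Add(3, Add(132, -342)) = Add(3, -210) = -207)
J = Rational(1, 110799) (J = Pow(110799, -1) = Rational(1, 110799) ≈ 9.0253e-6)
Add(Function('j')(219), J) = Add(-207, Rational(1, 110799)) = Rational(-22935392, 110799)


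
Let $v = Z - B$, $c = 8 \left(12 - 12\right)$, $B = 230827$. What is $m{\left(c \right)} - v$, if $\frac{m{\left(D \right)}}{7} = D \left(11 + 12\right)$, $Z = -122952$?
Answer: $353779$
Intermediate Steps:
$c = 0$ ($c = 8 \cdot 0 = 0$)
$v = -353779$ ($v = -122952 - 230827 = -353779$)
$m{\left(D \right)} = 161 D$ ($m{\left(D \right)} = 7 D \left(11 + 12\right) = 7 D 23 = 7 \cdot 23 D = 161 D$)
$m{\left(c \right)} - v = 161 \cdot 0 - -353779 = 0 + 353779 = 353779$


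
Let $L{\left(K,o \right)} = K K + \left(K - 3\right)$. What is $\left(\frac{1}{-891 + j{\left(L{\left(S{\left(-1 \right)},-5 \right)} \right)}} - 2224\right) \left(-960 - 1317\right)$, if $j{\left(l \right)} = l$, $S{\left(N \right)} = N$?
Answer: $\frac{1509087063}{298} \approx 5.064 \cdot 10^{6}$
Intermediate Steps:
$L{\left(K,o \right)} = -3 + K + K^{2}$ ($L{\left(K,o \right)} = K^{2} + \left(-3 + K\right) = -3 + K + K^{2}$)
$\left(\frac{1}{-891 + j{\left(L{\left(S{\left(-1 \right)},-5 \right)} \right)}} - 2224\right) \left(-960 - 1317\right) = \left(\frac{1}{-891 - \left(4 - 1\right)} - 2224\right) \left(-960 - 1317\right) = \left(\frac{1}{-891 - 3} - 2224\right) \left(-2277\right) = \left(\frac{1}{-894} - 2224\right) \left(-2277\right) = \left(- \frac{1}{894} - 2224\right) \left(-2277\right) = \left(- \frac{1988257}{894}\right) \left(-2277\right) = \frac{1509087063}{298}$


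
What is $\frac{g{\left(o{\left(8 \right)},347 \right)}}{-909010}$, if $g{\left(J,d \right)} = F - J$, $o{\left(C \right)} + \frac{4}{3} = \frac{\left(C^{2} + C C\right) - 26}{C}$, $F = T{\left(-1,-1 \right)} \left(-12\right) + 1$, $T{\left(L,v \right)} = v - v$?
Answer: $\frac{25}{2181624} \approx 1.1459 \cdot 10^{-5}$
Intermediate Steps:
$T{\left(L,v \right)} = 0$
$F = 1$ ($F = 0 \left(-12\right) + 1 = 0 + 1 = 1$)
$o{\left(C \right)} = - \frac{4}{3} + \frac{-26 + 2 C^{2}}{C}$ ($o{\left(C \right)} = - \frac{4}{3} + \frac{\left(C^{2} + C C\right) - 26}{C} = - \frac{4}{3} + \frac{\left(C^{2} + C^{2}\right) - 26}{C} = - \frac{4}{3} + \frac{2 C^{2} - 26}{C} = - \frac{4}{3} + \frac{-26 + 2 C^{2}}{C}$)
$g{\left(J,d \right)} = 1 - J$
$\frac{g{\left(o{\left(8 \right)},347 \right)}}{-909010} = \frac{1 - \left(- \frac{4}{3} - \frac{26}{8} + 2 \cdot 8\right)}{-909010} = \left(1 - \left(- \frac{4}{3} - \frac{13}{4} + 16\right)\right) \left(- \frac{1}{909010}\right) = \left(1 - \frac{137}{12}\right) \left(- \frac{1}{909010}\right) = \left(- \frac{125}{12}\right) \left(- \frac{1}{909010}\right) = \frac{25}{2181624}$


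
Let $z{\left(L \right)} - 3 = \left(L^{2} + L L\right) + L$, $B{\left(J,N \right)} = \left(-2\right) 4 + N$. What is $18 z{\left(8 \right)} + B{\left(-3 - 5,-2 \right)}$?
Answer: $2492$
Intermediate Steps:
$B{\left(J,N \right)} = -8 + N$
$z{\left(L \right)} = 3 + L + 2 L^{2}$ ($z{\left(L \right)} = 3 + \left(\left(L^{2} + L L\right) + L\right) = 3 + \left(\left(L^{2} + L^{2}\right) + L\right) = 3 + \left(2 L^{2} + L\right) = 3 + \left(L + 2 L^{2}\right) = 3 + L + 2 L^{2}$)
$18 z{\left(8 \right)} + B{\left(-3 - 5,-2 \right)} = 18 \left(3 + 8 + 2 \cdot 8^{2}\right) - 10 = 18 \left(3 + 8 + 2 \cdot 64\right) - 10 = 18 \left(3 + 8 + 128\right) - 10 = 18 \cdot 139 - 10 = 2502 - 10 = 2492$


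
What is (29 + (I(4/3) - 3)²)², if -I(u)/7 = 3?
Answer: 366025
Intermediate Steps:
I(u) = -21 (I(u) = -7*3 = -21)
(29 + (I(4/3) - 3)²)² = (29 + (-21 - 3)²)² = (29 + (-24)²)² = (29 + 576)² = 605² = 366025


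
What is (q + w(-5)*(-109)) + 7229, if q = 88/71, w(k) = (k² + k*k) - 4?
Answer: 157353/71 ≈ 2216.2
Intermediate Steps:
w(k) = -4 + 2*k² (w(k) = (k² + k²) - 4 = 2*k² - 4 = -4 + 2*k²)
q = 88/71 (q = 88*(1/71) = 88/71 ≈ 1.2394)
(q + w(-5)*(-109)) + 7229 = (88/71 + (-4 + 2*(-5)²)*(-109)) + 7229 = (88/71 + (-4 + 2*25)*(-109)) + 7229 = (88/71 + (-4 + 50)*(-109)) + 7229 = (88/71 + 46*(-109)) + 7229 = (88/71 - 5014) + 7229 = -355906/71 + 7229 = 157353/71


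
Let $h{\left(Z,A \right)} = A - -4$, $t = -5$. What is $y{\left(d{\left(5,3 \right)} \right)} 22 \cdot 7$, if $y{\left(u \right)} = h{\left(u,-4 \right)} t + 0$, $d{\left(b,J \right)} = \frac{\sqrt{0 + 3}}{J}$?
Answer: $0$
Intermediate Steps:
$h{\left(Z,A \right)} = 4 + A$ ($h{\left(Z,A \right)} = A + 4 = 4 + A$)
$d{\left(b,J \right)} = \frac{\sqrt{3}}{J}$
$y{\left(u \right)} = 0$ ($y{\left(u \right)} = \left(4 - 4\right) \left(-5\right) + 0 = 0 \left(-5\right) + 0 = 0 + 0 = 0$)
$y{\left(d{\left(5,3 \right)} \right)} 22 \cdot 7 = 0 \cdot 22 \cdot 7 = 0 \cdot 7 = 0$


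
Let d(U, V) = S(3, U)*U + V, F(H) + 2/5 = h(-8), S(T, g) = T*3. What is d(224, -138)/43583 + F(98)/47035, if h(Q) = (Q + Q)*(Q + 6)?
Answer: 448544764/10249632025 ≈ 0.043762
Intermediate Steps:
S(T, g) = 3*T
h(Q) = 2*Q*(6 + Q) (h(Q) = (2*Q)*(6 + Q) = 2*Q*(6 + Q))
F(H) = 158/5 (F(H) = -2/5 + 2*(-8)*(6 - 8) = -2/5 + 2*(-8)*(-2) = -2/5 + 32 = 158/5)
d(U, V) = V + 9*U (d(U, V) = (3*3)*U + V = 9*U + V = V + 9*U)
d(224, -138)/43583 + F(98)/47035 = (-138 + 9*224)/43583 + (158/5)/47035 = (-138 + 2016)*(1/43583) + (158/5)*(1/47035) = 1878*(1/43583) + 158/235175 = 1878/43583 + 158/235175 = 448544764/10249632025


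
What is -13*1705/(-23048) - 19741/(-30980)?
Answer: 285415567/178506760 ≈ 1.5989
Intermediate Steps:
-13*1705/(-23048) - 19741/(-30980) = -22165*(-1/23048) - 19741*(-1/30980) = 22165/23048 + 19741/30980 = 285415567/178506760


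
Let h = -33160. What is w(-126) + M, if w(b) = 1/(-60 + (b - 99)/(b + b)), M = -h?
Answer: 54879772/1655 ≈ 33160.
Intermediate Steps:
M = 33160 (M = -1*(-33160) = 33160)
w(b) = 1/(-60 + (-99 + b)/(2*b)) (w(b) = 1/(-60 + (-99 + b)/((2*b))) = 1/(-60 + (-99 + b)*(1/(2*b))) = 1/(-60 + (-99 + b)/(2*b)))
w(-126) + M = -2*(-126)/(99 + 119*(-126)) + 33160 = -2*(-126)/(99 - 14994) + 33160 = -2*(-126)/(-14895) + 33160 = -2*(-126)*(-1/14895) + 33160 = -28/1655 + 33160 = 54879772/1655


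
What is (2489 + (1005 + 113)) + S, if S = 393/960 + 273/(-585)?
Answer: 692533/192 ≈ 3606.9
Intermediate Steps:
S = -11/192 (S = 393*(1/960) + 273*(-1/585) = 131/320 - 7/15 = -11/192 ≈ -0.057292)
(2489 + (1005 + 113)) + S = (2489 + (1005 + 113)) - 11/192 = (2489 + 1118) - 11/192 = 3607 - 11/192 = 692533/192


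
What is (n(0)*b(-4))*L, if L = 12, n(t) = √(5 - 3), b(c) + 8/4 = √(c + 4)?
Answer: -24*√2 ≈ -33.941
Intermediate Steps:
b(c) = -2 + √(4 + c) (b(c) = -2 + √(c + 4) = -2 + √(4 + c))
n(t) = √2
(n(0)*b(-4))*L = (√2*(-2 + √(4 - 4)))*12 = (√2*(-2 + √0))*12 = (√2*(-2 + 0))*12 = (√2*(-2))*12 = -2*√2*12 = -24*√2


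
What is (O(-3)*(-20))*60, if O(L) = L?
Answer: 3600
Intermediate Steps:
(O(-3)*(-20))*60 = -3*(-20)*60 = 60*60 = 3600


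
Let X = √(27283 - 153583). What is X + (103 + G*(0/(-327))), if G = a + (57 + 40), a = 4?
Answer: 103 + 10*I*√1263 ≈ 103.0 + 355.39*I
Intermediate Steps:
G = 101 (G = 4 + (57 + 40) = 4 + 97 = 101)
X = 10*I*√1263 (X = √(-126300) = 10*I*√1263 ≈ 355.39*I)
X + (103 + G*(0/(-327))) = 10*I*√1263 + (103 + 101*(0/(-327))) = 10*I*√1263 + (103 + 101*(0*(-1/327))) = 10*I*√1263 + (103 + 101*0) = 10*I*√1263 + (103 + 0) = 10*I*√1263 + 103 = 103 + 10*I*√1263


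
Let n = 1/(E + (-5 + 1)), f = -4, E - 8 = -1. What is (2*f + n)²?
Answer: 529/9 ≈ 58.778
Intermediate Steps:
E = 7 (E = 8 - 1 = 7)
n = ⅓ (n = 1/(7 + (-5 + 1)) = 1/(7 - 4) = 1/3 = ⅓ ≈ 0.33333)
(2*f + n)² = (2*(-4) + ⅓)² = (-8 + ⅓)² = (-23/3)² = 529/9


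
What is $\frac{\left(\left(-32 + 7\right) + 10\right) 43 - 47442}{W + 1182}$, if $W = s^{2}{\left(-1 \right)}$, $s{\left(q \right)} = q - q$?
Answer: $- \frac{16029}{394} \approx -40.683$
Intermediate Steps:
$s{\left(q \right)} = 0$
$W = 0$ ($W = 0^{2} = 0$)
$\frac{\left(\left(-32 + 7\right) + 10\right) 43 - 47442}{W + 1182} = \frac{\left(\left(-32 + 7\right) + 10\right) 43 - 47442}{0 + 1182} = \frac{\left(-25 + 10\right) 43 - 47442}{1182} = \left(\left(-15\right) 43 - 47442\right) \frac{1}{1182} = \left(-645 - 47442\right) \frac{1}{1182} = \left(-48087\right) \frac{1}{1182} = - \frac{16029}{394}$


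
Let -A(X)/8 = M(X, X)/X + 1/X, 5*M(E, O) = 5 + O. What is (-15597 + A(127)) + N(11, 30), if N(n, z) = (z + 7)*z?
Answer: -9200341/635 ≈ -14489.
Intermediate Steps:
M(E, O) = 1 + O/5 (M(E, O) = (5 + O)/5 = 1 + O/5)
N(n, z) = z*(7 + z) (N(n, z) = (7 + z)*z = z*(7 + z))
A(X) = -8/X - 8*(1 + X/5)/X (A(X) = -8*((1 + X/5)/X + 1/X) = -8*(1/X + (1 + X/5)/X) = -8/X - 8*(1 + X/5)/X)
(-15597 + A(127)) + N(11, 30) = (-15597 + (-8/5 - 16/127)) + 30*(7 + 30) = (-15597 + (-8/5 - 16*1/127)) + 30*37 = (-15597 + (-8/5 - 16/127)) + 1110 = (-15597 - 1096/635) + 1110 = -9905191/635 + 1110 = -9200341/635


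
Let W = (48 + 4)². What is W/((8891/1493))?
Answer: 4037072/8891 ≈ 454.06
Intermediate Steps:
W = 2704 (W = 52² = 2704)
W/((8891/1493)) = 2704/((8891/1493)) = 2704/((8891*(1/1493))) = 2704/(8891/1493) = 2704*(1493/8891) = 4037072/8891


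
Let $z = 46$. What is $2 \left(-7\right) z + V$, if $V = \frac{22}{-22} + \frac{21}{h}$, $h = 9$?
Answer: $- \frac{1928}{3} \approx -642.67$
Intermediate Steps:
$V = \frac{4}{3}$ ($V = \frac{22}{-22} + \frac{21}{9} = 22 \left(- \frac{1}{22}\right) + 21 \cdot \frac{1}{9} = -1 + \frac{7}{3} = \frac{4}{3} \approx 1.3333$)
$2 \left(-7\right) z + V = 2 \left(-7\right) 46 + \frac{4}{3} = \left(-14\right) 46 + \frac{4}{3} = -644 + \frac{4}{3} = - \frac{1928}{3}$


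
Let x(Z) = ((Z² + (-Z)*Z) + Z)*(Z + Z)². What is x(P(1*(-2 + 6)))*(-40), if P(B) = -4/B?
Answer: 160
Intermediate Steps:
x(Z) = 4*Z³ (x(Z) = ((Z² - Z²) + Z)*(2*Z)² = (0 + Z)*(4*Z²) = Z*(4*Z²) = 4*Z³)
x(P(1*(-2 + 6)))*(-40) = (4*(-4/(-2 + 6))³)*(-40) = (4*(-4/(1*4))³)*(-40) = (4*(-4/4)³)*(-40) = (4*(-4*¼)³)*(-40) = (4*(-1)³)*(-40) = (4*(-1))*(-40) = -4*(-40) = 160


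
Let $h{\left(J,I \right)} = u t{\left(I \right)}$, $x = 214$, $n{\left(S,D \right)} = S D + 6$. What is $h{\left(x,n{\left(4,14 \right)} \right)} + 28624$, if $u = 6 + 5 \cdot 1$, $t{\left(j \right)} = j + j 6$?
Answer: $33398$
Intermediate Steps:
$n{\left(S,D \right)} = 6 + D S$ ($n{\left(S,D \right)} = D S + 6 = 6 + D S$)
$t{\left(j \right)} = 7 j$ ($t{\left(j \right)} = j + 6 j = 7 j$)
$u = 11$ ($u = 6 + 5 = 11$)
$h{\left(J,I \right)} = 77 I$ ($h{\left(J,I \right)} = 11 \cdot 7 I = 77 I$)
$h{\left(x,n{\left(4,14 \right)} \right)} + 28624 = 77 \left(6 + 14 \cdot 4\right) + 28624 = 77 \left(6 + 56\right) + 28624 = 77 \cdot 62 + 28624 = 4774 + 28624 = 33398$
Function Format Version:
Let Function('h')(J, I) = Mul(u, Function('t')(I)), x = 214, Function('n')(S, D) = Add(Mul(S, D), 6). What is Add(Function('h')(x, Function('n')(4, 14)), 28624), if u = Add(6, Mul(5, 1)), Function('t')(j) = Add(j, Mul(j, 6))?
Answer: 33398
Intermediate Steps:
Function('n')(S, D) = Add(6, Mul(D, S)) (Function('n')(S, D) = Add(Mul(D, S), 6) = Add(6, Mul(D, S)))
Function('t')(j) = Mul(7, j) (Function('t')(j) = Add(j, Mul(6, j)) = Mul(7, j))
u = 11 (u = Add(6, 5) = 11)
Function('h')(J, I) = Mul(77, I) (Function('h')(J, I) = Mul(11, Mul(7, I)) = Mul(77, I))
Add(Function('h')(x, Function('n')(4, 14)), 28624) = Add(Mul(77, Add(6, Mul(14, 4))), 28624) = Add(Mul(77, Add(6, 56)), 28624) = Add(Mul(77, 62), 28624) = Add(4774, 28624) = 33398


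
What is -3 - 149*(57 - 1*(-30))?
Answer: -12966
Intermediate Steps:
-3 - 149*(57 - 1*(-30)) = -3 - 149*(57 + 30) = -3 - 149*87 = -3 - 12963 = -12966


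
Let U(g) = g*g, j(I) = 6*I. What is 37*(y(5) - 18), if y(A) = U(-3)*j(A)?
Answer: 9324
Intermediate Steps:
U(g) = g²
y(A) = 54*A (y(A) = (-3)²*(6*A) = 9*(6*A) = 54*A)
37*(y(5) - 18) = 37*(54*5 - 18) = 37*(270 - 18) = 37*252 = 9324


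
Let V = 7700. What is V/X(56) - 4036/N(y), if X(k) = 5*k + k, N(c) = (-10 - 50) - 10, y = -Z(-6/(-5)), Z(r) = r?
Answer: 33841/420 ≈ 80.574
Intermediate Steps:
y = -6/5 (y = -(-6)/(-5) = -(-6)*(-1)/5 = -1*6/5 = -6/5 ≈ -1.2000)
N(c) = -70 (N(c) = -60 - 10 = -70)
X(k) = 6*k
V/X(56) - 4036/N(y) = 7700/((6*56)) - 4036/(-70) = 7700/336 - 4036*(-1/70) = 7700*(1/336) + 2018/35 = 275/12 + 2018/35 = 33841/420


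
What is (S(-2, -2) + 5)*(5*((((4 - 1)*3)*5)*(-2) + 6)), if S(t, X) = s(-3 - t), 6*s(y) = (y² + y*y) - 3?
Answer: -2030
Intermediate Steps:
s(y) = -½ + y²/3 (s(y) = ((y² + y*y) - 3)/6 = ((y² + y²) - 3)/6 = (2*y² - 3)/6 = (-3 + 2*y²)/6 = -½ + y²/3)
S(t, X) = -½ + (-3 - t)²/3
(S(-2, -2) + 5)*(5*((((4 - 1)*3)*5)*(-2) + 6)) = ((-½ + (3 - 2)²/3) + 5)*(5*((((4 - 1)*3)*5)*(-2) + 6)) = ((-½ + (⅓)*1²) + 5)*(5*(((3*3)*5)*(-2) + 6)) = ((-½ + (⅓)*1) + 5)*(5*((9*5)*(-2) + 6)) = ((-½ + ⅓) + 5)*(5*(45*(-2) + 6)) = (-⅙ + 5)*(5*(-90 + 6)) = 29*(5*(-84))/6 = (29/6)*(-420) = -2030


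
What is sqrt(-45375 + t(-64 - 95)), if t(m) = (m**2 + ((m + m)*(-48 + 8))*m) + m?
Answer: I*sqrt(2042733) ≈ 1429.2*I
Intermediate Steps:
t(m) = m - 79*m**2 (t(m) = (m**2 + ((2*m)*(-40))*m) + m = (m**2 + (-80*m)*m) + m = (m**2 - 80*m**2) + m = -79*m**2 + m = m - 79*m**2)
sqrt(-45375 + t(-64 - 95)) = sqrt(-45375 + (-64 - 95)*(1 - 79*(-64 - 95))) = sqrt(-45375 - 159*(1 - 79*(-159))) = sqrt(-45375 - 159*(1 + 12561)) = sqrt(-45375 - 159*12562) = sqrt(-45375 - 1997358) = sqrt(-2042733) = I*sqrt(2042733)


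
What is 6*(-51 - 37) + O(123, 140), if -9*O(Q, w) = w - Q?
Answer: -4769/9 ≈ -529.89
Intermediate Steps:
O(Q, w) = -w/9 + Q/9 (O(Q, w) = -(w - Q)/9 = -w/9 + Q/9)
6*(-51 - 37) + O(123, 140) = 6*(-51 - 37) + (-1/9*140 + (1/9)*123) = 6*(-88) + (-140/9 + 41/3) = -528 - 17/9 = -4769/9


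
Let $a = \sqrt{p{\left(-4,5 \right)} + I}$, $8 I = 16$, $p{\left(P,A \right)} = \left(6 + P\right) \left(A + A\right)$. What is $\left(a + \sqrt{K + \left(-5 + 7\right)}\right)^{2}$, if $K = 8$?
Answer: $32 + 4 \sqrt{55} \approx 61.665$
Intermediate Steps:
$p{\left(P,A \right)} = 2 A \left(6 + P\right)$ ($p{\left(P,A \right)} = \left(6 + P\right) 2 A = 2 A \left(6 + P\right)$)
$I = 2$ ($I = \frac{1}{8} \cdot 16 = 2$)
$a = \sqrt{22}$ ($a = \sqrt{2 \cdot 5 \left(6 - 4\right) + 2} = \sqrt{2 \cdot 5 \cdot 2 + 2} = \sqrt{20 + 2} = \sqrt{22} \approx 4.6904$)
$\left(a + \sqrt{K + \left(-5 + 7\right)}\right)^{2} = \left(\sqrt{22} + \sqrt{8 + \left(-5 + 7\right)}\right)^{2} = \left(\sqrt{22} + \sqrt{8 + 2}\right)^{2} = \left(\sqrt{22} + \sqrt{10}\right)^{2} = \left(\sqrt{10} + \sqrt{22}\right)^{2}$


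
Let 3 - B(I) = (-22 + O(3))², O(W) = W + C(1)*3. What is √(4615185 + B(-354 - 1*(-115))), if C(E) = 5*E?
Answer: 2*√1153793 ≈ 2148.3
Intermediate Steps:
O(W) = 15 + W (O(W) = W + (5*1)*3 = W + 5*3 = W + 15 = 15 + W)
B(I) = -13 (B(I) = 3 - (-22 + (15 + 3))² = 3 - (-22 + 18)² = 3 - 1*(-4)² = 3 - 1*16 = 3 - 16 = -13)
√(4615185 + B(-354 - 1*(-115))) = √(4615185 - 13) = √4615172 = 2*√1153793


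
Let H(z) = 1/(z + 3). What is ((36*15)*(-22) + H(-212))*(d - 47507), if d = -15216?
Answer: 155736253883/209 ≈ 7.4515e+8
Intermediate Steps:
H(z) = 1/(3 + z)
((36*15)*(-22) + H(-212))*(d - 47507) = ((36*15)*(-22) + 1/(3 - 212))*(-15216 - 47507) = (540*(-22) + 1/(-209))*(-62723) = (-11880 - 1/209)*(-62723) = -2482921/209*(-62723) = 155736253883/209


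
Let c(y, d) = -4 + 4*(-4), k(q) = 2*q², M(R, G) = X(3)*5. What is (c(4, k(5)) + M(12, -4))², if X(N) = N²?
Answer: 625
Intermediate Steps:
M(R, G) = 45 (M(R, G) = 3²*5 = 9*5 = 45)
c(y, d) = -20 (c(y, d) = -4 - 16 = -20)
(c(4, k(5)) + M(12, -4))² = (-20 + 45)² = 25² = 625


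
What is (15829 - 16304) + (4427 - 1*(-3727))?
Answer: 7679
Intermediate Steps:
(15829 - 16304) + (4427 - 1*(-3727)) = -475 + (4427 + 3727) = -475 + 8154 = 7679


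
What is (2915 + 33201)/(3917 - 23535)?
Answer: -18058/9809 ≈ -1.8410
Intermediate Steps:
(2915 + 33201)/(3917 - 23535) = 36116/(-19618) = 36116*(-1/19618) = -18058/9809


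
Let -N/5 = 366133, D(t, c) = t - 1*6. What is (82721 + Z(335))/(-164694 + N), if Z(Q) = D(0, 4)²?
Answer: -82757/1995359 ≈ -0.041475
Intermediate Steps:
D(t, c) = -6 + t (D(t, c) = t - 6 = -6 + t)
N = -1830665 (N = -5*366133 = -1830665)
Z(Q) = 36 (Z(Q) = (-6 + 0)² = (-6)² = 36)
(82721 + Z(335))/(-164694 + N) = (82721 + 36)/(-164694 - 1830665) = 82757/(-1995359) = 82757*(-1/1995359) = -82757/1995359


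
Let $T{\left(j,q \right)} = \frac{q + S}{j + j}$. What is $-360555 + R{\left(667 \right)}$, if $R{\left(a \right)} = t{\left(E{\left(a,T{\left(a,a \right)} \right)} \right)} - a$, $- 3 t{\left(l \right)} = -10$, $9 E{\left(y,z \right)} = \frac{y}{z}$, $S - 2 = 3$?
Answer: $- \frac{1083656}{3} \approx -3.6122 \cdot 10^{5}$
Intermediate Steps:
$S = 5$ ($S = 2 + 3 = 5$)
$T{\left(j,q \right)} = \frac{5 + q}{2 j}$ ($T{\left(j,q \right)} = \frac{q + 5}{j + j} = \frac{5 + q}{2 j}$)
$E{\left(y,z \right)} = \frac{y}{9 z}$ ($E{\left(y,z \right)} = \frac{y \frac{1}{z}}{9} = \frac{y}{9 z}$)
$t{\left(l \right)} = \frac{10}{3}$ ($t{\left(l \right)} = \left(- \frac{1}{3}\right) \left(-10\right) = \frac{10}{3}$)
$R{\left(a \right)} = \frac{10}{3} - a$
$-360555 + R{\left(667 \right)} = -360555 + \left(\frac{10}{3} - 667\right) = -360555 - \frac{1991}{3} = - \frac{1083656}{3}$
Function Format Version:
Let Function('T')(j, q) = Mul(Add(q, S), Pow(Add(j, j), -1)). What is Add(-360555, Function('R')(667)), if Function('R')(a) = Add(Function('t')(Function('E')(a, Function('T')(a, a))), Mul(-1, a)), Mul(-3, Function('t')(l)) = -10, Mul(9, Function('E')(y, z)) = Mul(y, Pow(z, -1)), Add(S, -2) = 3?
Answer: Rational(-1083656, 3) ≈ -3.6122e+5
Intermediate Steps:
S = 5 (S = Add(2, 3) = 5)
Function('T')(j, q) = Mul(Rational(1, 2), Pow(j, -1), Add(5, q)) (Function('T')(j, q) = Mul(Add(q, 5), Pow(Add(j, j), -1)) = Mul(Add(5, q), Pow(Mul(2, j), -1)) = Mul(Add(5, q), Mul(Rational(1, 2), Pow(j, -1))) = Mul(Rational(1, 2), Pow(j, -1), Add(5, q)))
Function('E')(y, z) = Mul(Rational(1, 9), y, Pow(z, -1)) (Function('E')(y, z) = Mul(Rational(1, 9), Mul(y, Pow(z, -1))) = Mul(Rational(1, 9), y, Pow(z, -1)))
Function('t')(l) = Rational(10, 3) (Function('t')(l) = Mul(Rational(-1, 3), -10) = Rational(10, 3))
Function('R')(a) = Add(Rational(10, 3), Mul(-1, a))
Add(-360555, Function('R')(667)) = Add(-360555, Add(Rational(10, 3), Mul(-1, 667))) = Add(-360555, Add(Rational(10, 3), -667)) = Add(-360555, Rational(-1991, 3)) = Rational(-1083656, 3)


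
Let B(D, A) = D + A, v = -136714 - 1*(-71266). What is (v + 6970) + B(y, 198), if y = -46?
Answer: -58326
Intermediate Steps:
v = -65448 (v = -136714 + 71266 = -65448)
B(D, A) = A + D
(v + 6970) + B(y, 198) = (-65448 + 6970) + (198 - 46) = -58478 + 152 = -58326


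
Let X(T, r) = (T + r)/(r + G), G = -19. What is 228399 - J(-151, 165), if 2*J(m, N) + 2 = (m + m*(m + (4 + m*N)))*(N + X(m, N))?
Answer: -22786982286/73 ≈ -3.1215e+8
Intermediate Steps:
X(T, r) = (T + r)/(-19 + r) (X(T, r) = (T + r)/(r - 19) = (T + r)/(-19 + r))
J(m, N) = -1 + (N + (N + m)/(-19 + N))*(m + m*(4 + m + N*m))/2 (J(m, N) = -1 + ((m + m*(m + (4 + m*N)))*(N + (m + N)/(-19 + N)))/2 = -1 + ((m + m*(m + (4 + N*m)))*(N + (N + m)/(-19 + N)))/2 = -1 + ((m + m*(4 + m + N*m))*(N + (N + m)/(-19 + N)))/2 = -1 + ((N + (N + m)/(-19 + N))*(m + m*(4 + m + N*m)))/2 = -1 + (N + (N + m)/(-19 + N))*(m + m*(4 + m + N*m))/2)
228399 - J(-151, 165) = 228399 - ((-151)²*(165 - 151) + (-19 + 165)*(-2 + 165*(-151)² + 165²*(-151)² + 5*165*(-151)) + 5*(-151)*(165 - 151) + 165*(-151)²*(165 - 151))/(2*(-19 + 165)) = 228399 - (22801*14 + 146*(-2 + 165*22801 + 27225*22801 - 124575) + 5*(-151)*14 + 165*22801*14)/(2*146) = 228399 - (319214 + 146*(-2 + 3762165 + 620757225 - 124575) - 10570 + 52670310)/(2*146) = 228399 - (319214 + 146*624394813 - 10570 + 52670310)/(2*146) = 228399 - (319214 + 91161642698 - 10570 + 52670310)/(2*146) = 228399 - 91214621652/(2*146) = 228399 - 1*22803655413/73 = 228399 - 22803655413/73 = -22786982286/73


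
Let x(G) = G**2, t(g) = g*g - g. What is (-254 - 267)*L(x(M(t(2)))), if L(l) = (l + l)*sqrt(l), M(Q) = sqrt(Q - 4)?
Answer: 2084*I*sqrt(2) ≈ 2947.2*I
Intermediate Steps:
t(g) = g**2 - g
M(Q) = sqrt(-4 + Q)
L(l) = 2*l**(3/2) (L(l) = (2*l)*sqrt(l) = 2*l**(3/2))
(-254 - 267)*L(x(M(t(2)))) = (-254 - 267)*(2*((sqrt(-4 + 2*(-1 + 2)))**2)**(3/2)) = -1042*((sqrt(-4 + 2*1))**2)**(3/2) = -1042*((sqrt(-4 + 2))**2)**(3/2) = -1042*((sqrt(-2))**2)**(3/2) = -1042*((I*sqrt(2))**2)**(3/2) = -1042*(-2)**(3/2) = -1042*(-2*I*sqrt(2)) = -(-2084)*I*sqrt(2) = 2084*I*sqrt(2)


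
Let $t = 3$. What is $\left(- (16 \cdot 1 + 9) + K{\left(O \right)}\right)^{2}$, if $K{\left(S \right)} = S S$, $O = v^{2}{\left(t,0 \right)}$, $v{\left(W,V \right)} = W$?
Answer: $3136$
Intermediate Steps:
$O = 9$ ($O = 3^{2} = 9$)
$K{\left(S \right)} = S^{2}$
$\left(- (16 \cdot 1 + 9) + K{\left(O \right)}\right)^{2} = \left(- (16 \cdot 1 + 9) + 9^{2}\right)^{2} = \left(- (16 + 9) + 81\right)^{2} = \left(\left(-1\right) 25 + 81\right)^{2} = \left(-25 + 81\right)^{2} = 56^{2} = 3136$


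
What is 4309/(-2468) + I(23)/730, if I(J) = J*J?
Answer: -919999/900820 ≈ -1.0213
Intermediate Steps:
I(J) = J²
4309/(-2468) + I(23)/730 = 4309/(-2468) + 23²/730 = 4309*(-1/2468) + 529*(1/730) = -4309/2468 + 529/730 = -919999/900820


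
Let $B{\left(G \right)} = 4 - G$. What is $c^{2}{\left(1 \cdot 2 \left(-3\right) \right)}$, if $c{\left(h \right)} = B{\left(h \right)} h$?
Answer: $3600$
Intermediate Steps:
$c{\left(h \right)} = h \left(4 - h\right)$ ($c{\left(h \right)} = \left(4 - h\right) h = h \left(4 - h\right)$)
$c^{2}{\left(1 \cdot 2 \left(-3\right) \right)} = \left(1 \cdot 2 \left(-3\right) \left(4 - 1 \cdot 2 \left(-3\right)\right)\right)^{2} = \left(2 \left(-3\right) \left(4 - 2 \left(-3\right)\right)\right)^{2} = \left(- 6 \left(4 - -6\right)\right)^{2} = \left(- 6 \left(4 + 6\right)\right)^{2} = \left(\left(-6\right) 10\right)^{2} = \left(-60\right)^{2} = 3600$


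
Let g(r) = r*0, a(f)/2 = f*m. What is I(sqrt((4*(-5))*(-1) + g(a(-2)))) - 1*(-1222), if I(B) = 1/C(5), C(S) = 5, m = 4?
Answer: 6111/5 ≈ 1222.2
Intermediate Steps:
a(f) = 8*f (a(f) = 2*(f*4) = 2*(4*f) = 8*f)
g(r) = 0
I(B) = 1/5
I(sqrt((4*(-5))*(-1) + g(a(-2)))) - 1*(-1222) = 1/5 - 1*(-1222) = 1/5 + 1222 = 6111/5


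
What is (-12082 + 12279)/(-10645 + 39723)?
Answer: 197/29078 ≈ 0.0067749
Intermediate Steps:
(-12082 + 12279)/(-10645 + 39723) = 197/29078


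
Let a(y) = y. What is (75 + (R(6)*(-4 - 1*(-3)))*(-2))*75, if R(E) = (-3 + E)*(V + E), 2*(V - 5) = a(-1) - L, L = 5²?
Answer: 4725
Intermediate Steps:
L = 25
V = -8 (V = 5 + (-1 - 1*25)/2 = 5 + (-1 - 25)/2 = 5 + (½)*(-26) = 5 - 13 = -8)
R(E) = (-8 + E)*(-3 + E) (R(E) = (-3 + E)*(-8 + E) = (-8 + E)*(-3 + E))
(75 + (R(6)*(-4 - 1*(-3)))*(-2))*75 = (75 + ((24 + 6² - 11*6)*(-4 - 1*(-3)))*(-2))*75 = (75 + ((24 + 36 - 66)*(-4 + 3))*(-2))*75 = (75 - 6*(-1)*(-2))*75 = (75 + 6*(-2))*75 = (75 - 12)*75 = 63*75 = 4725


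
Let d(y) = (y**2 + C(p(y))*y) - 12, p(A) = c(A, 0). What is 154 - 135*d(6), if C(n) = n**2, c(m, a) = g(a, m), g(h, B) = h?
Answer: -3086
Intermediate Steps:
c(m, a) = a
p(A) = 0
d(y) = -12 + y**2 (d(y) = (y**2 + 0**2*y) - 12 = (y**2 + 0*y) - 12 = (y**2 + 0) - 12 = y**2 - 12 = -12 + y**2)
154 - 135*d(6) = 154 - 135*(-12 + 6**2) = 154 - 135*(-12 + 36) = 154 - 135*24 = 154 - 3240 = -3086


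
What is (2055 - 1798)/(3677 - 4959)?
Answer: -257/1282 ≈ -0.20047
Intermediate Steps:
(2055 - 1798)/(3677 - 4959) = 257/(-1282) = 257*(-1/1282) = -257/1282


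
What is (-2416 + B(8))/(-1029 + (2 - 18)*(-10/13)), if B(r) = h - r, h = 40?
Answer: 30992/13217 ≈ 2.3449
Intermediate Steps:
B(r) = 40 - r
(-2416 + B(8))/(-1029 + (2 - 18)*(-10/13)) = (-2416 + (40 - 1*8))/(-1029 + (2 - 18)*(-10/13)) = (-2416 + (40 - 8))/(-1029 - (-160)/13) = (-2416 + 32)/(-1029 - 16*(-10/13)) = -2384/(-1029 + 160/13) = -2384/(-13217/13) = -2384*(-13/13217) = 30992/13217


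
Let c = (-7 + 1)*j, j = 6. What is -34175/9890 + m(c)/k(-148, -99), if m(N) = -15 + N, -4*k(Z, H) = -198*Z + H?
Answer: -66404221/19255830 ≈ -3.4485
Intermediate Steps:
k(Z, H) = -H/4 + 99*Z/2 (k(Z, H) = -(-198*Z + H)/4 = -(H - 198*Z)/4 = -H/4 + 99*Z/2)
c = -36 (c = (-7 + 1)*6 = -6*6 = -36)
-34175/9890 + m(c)/k(-148, -99) = -34175/9890 + (-15 - 36)/(-¼*(-99) + (99/2)*(-148)) = -34175*1/9890 - 51/(99/4 - 7326) = -6835/1978 - 51/(-29205/4) = -6835/1978 - 51*(-4/29205) = -6835/1978 + 68/9735 = -66404221/19255830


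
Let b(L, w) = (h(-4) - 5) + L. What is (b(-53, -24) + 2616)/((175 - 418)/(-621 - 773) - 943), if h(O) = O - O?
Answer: -3565852/1314299 ≈ -2.7131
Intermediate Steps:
h(O) = 0
b(L, w) = -5 + L (b(L, w) = (0 - 5) + L = -5 + L)
(b(-53, -24) + 2616)/((175 - 418)/(-621 - 773) - 943) = ((-5 - 53) + 2616)/((175 - 418)/(-621 - 773) - 943) = (-58 + 2616)/(-243/(-1394) - 943) = 2558/(-243*(-1/1394) - 943) = 2558/(243/1394 - 943) = 2558/(-1314299/1394) = 2558*(-1394/1314299) = -3565852/1314299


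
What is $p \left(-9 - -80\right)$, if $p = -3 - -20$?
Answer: $1207$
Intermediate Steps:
$p = 17$ ($p = -3 + 20 = 17$)
$p \left(-9 - -80\right) = 17 \left(-9 - -80\right) = 17 \left(-9 + 80\right) = 17 \cdot 71 = 1207$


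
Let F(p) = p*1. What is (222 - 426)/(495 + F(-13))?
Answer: -102/241 ≈ -0.42324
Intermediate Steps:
F(p) = p
(222 - 426)/(495 + F(-13)) = (222 - 426)/(495 - 13) = -204/482 = -204*1/482 = -102/241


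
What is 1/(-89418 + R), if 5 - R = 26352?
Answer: -1/115765 ≈ -8.6382e-6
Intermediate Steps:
R = -26347 (R = 5 - 1*26352 = 5 - 26352 = -26347)
1/(-89418 + R) = 1/(-89418 - 26347) = 1/(-115765) = -1/115765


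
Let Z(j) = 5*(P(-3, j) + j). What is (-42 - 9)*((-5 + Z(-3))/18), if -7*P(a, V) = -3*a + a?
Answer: 1445/21 ≈ 68.810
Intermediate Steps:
P(a, V) = 2*a/7 (P(a, V) = -(-3*a + a)/7 = -(-2)*a/7 = 2*a/7)
Z(j) = -30/7 + 5*j (Z(j) = 5*((2/7)*(-3) + j) = 5*(-6/7 + j) = -30/7 + 5*j)
(-42 - 9)*((-5 + Z(-3))/18) = (-42 - 9)*((-5 + (-30/7 + 5*(-3)))/18) = -51*(-5 + (-30/7 - 15))/18 = -51*(-5 - 135/7)/18 = -(-8670)/(7*18) = -51*(-85/63) = 1445/21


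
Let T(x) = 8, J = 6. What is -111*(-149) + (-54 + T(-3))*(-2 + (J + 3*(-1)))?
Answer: 16493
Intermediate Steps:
-111*(-149) + (-54 + T(-3))*(-2 + (J + 3*(-1))) = -111*(-149) + (-54 + 8)*(-2 + (6 + 3*(-1))) = 16539 - 46*(-2 + (6 - 3)) = 16539 - 46*(-2 + 3) = 16539 - 46*1 = 16539 - 46 = 16493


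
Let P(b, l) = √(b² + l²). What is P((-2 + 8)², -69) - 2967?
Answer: -2967 + 3*√673 ≈ -2889.2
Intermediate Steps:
P((-2 + 8)², -69) - 2967 = √(((-2 + 8)²)² + (-69)²) - 2967 = √((6²)² + 4761) - 2967 = √(36² + 4761) - 2967 = √(1296 + 4761) - 2967 = √6057 - 2967 = 3*√673 - 2967 = -2967 + 3*√673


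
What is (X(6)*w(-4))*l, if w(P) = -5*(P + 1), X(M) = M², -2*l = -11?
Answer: 2970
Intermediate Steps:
l = 11/2 (l = -½*(-11) = 11/2 ≈ 5.5000)
w(P) = -5 - 5*P (w(P) = -5*(1 + P) = -5 - 5*P)
(X(6)*w(-4))*l = (6²*(-5 - 5*(-4)))*(11/2) = (36*(-5 + 20))*(11/2) = (36*15)*(11/2) = 540*(11/2) = 2970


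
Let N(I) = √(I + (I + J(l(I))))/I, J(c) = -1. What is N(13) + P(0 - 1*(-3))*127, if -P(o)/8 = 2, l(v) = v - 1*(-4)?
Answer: -26411/13 ≈ -2031.6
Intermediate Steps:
l(v) = 4 + v (l(v) = v + 4 = 4 + v)
P(o) = -16 (P(o) = -8*2 = -16)
N(I) = √(-1 + 2*I)/I (N(I) = √(I + (I - 1))/I = √(I + (-1 + I))/I = √(-1 + 2*I)/I)
N(13) + P(0 - 1*(-3))*127 = √(-1 + 2*13)/13 - 16*127 = √(-1 + 26)/13 - 2032 = √25/13 - 2032 = (1/13)*5 - 2032 = 5/13 - 2032 = -26411/13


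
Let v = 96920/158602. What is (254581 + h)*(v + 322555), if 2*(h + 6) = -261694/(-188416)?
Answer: 53344561047841703835/649633792 ≈ 8.2115e+10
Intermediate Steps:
h = -43463/8192 (h = -6 + (-261694/(-188416))/2 = -6 + (-261694*(-1/188416))/2 = -6 + (1/2)*(5689/4096) = -6 + 5689/8192 = -43463/8192 ≈ -5.3055)
v = 48460/79301 (v = 96920*(1/158602) = 48460/79301 ≈ 0.61109)
(254581 + h)*(v + 322555) = (254581 - 43463/8192)*(48460/79301 + 322555) = (2085484089/8192)*(25578982515/79301) = 53344561047841703835/649633792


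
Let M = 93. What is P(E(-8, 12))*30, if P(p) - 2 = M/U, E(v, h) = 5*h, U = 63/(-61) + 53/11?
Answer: 202449/254 ≈ 797.04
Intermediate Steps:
U = 2540/671 (U = 63*(-1/61) + 53*(1/11) = -63/61 + 53/11 = 2540/671 ≈ 3.7854)
P(p) = 67483/2540 (P(p) = 2 + 93/(2540/671) = 2 + 93*(671/2540) = 2 + 62403/2540 = 67483/2540)
P(E(-8, 12))*30 = (67483/2540)*30 = 202449/254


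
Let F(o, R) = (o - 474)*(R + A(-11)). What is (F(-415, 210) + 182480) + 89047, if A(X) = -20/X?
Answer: 915427/11 ≈ 83221.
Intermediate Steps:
F(o, R) = (-474 + o)*(20/11 + R) (F(o, R) = (o - 474)*(R - 20/(-11)) = (-474 + o)*(R - 20*(-1/11)) = (-474 + o)*(R + 20/11) = (-474 + o)*(20/11 + R))
(F(-415, 210) + 182480) + 89047 = ((-9480/11 - 474*210 + (20/11)*(-415) + 210*(-415)) + 182480) + 89047 = ((-9480/11 - 99540 - 8300/11 - 87150) + 182480) + 89047 = (-2071370/11 + 182480) + 89047 = -64090/11 + 89047 = 915427/11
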